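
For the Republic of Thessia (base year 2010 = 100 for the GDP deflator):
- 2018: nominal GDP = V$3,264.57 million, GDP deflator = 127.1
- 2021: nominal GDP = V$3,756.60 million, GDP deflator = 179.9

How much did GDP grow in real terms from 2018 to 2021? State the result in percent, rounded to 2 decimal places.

Deflate each year: 2018 → 3264.57/1.271 = 2568.51; 2021 → 3756.60/1.799 = 2088.16.
So real GDP changed by 2088.16/2568.51 − 1 = -0.1870, i.e. -18.70%.

-18.70%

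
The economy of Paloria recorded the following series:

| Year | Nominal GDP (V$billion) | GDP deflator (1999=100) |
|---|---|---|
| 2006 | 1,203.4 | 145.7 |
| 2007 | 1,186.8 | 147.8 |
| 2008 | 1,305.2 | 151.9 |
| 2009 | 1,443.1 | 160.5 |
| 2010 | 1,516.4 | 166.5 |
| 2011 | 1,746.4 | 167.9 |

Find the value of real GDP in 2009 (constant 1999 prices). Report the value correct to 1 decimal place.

V$899.1 billion

Real GDP 2009 = 1443.1 / 1.605 = 899.13.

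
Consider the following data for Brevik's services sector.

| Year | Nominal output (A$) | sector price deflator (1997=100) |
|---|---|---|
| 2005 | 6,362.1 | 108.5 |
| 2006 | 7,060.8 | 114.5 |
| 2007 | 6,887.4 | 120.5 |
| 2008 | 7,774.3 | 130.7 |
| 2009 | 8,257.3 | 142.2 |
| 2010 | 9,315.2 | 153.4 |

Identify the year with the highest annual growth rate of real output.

2006: real = 7060.8/1.145 = 6166.64; growth vs 2005 (5863.69) = 5.17%.
2007: real = 6887.4/1.205 = 5715.68; growth vs 2006 (6166.64) = -7.31%.
2008: real = 7774.3/1.307 = 5948.20; growth vs 2007 (5715.68) = 4.07%.
2009: real = 8257.3/1.422 = 5806.82; growth vs 2008 (5948.20) = -2.38%.
2010: real = 9315.2/1.534 = 6072.49; growth vs 2009 (5806.82) = 4.58%.

2006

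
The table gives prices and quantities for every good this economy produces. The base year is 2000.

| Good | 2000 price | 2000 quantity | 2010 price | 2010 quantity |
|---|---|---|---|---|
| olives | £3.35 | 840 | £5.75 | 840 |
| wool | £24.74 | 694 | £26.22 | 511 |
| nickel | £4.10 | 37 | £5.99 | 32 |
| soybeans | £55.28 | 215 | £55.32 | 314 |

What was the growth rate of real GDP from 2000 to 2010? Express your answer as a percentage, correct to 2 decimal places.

Real GDP 2000 = Nominal GDP 2000 = 3.35·840 + 24.74·694 + 4.10·37 + 55.28·215 = 32020.46.
Real GDP 2010 (at 2000 prices) = 3.35·840 + 24.74·511 + 4.10·32 + 55.28·314 = 32945.26.
Real growth = 32945.26/32020.46 − 1 = 0.0289.

2.89%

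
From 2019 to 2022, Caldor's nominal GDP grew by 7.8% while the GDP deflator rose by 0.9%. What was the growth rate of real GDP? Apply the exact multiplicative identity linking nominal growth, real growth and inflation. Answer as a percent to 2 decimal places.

(1 + g_nom) = (1 + g_real)(1 + π), so g_real = 1.0780 / 1.0090 − 1 = 0.06838.

6.84%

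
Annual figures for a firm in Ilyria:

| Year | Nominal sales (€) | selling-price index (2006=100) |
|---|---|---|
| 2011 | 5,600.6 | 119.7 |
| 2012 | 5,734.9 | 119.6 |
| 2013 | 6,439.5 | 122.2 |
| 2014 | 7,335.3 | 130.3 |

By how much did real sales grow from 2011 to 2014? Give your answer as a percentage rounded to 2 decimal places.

Real sales 2011 = 5600.6/1.197 = 4678.86.
Real sales 2014 = 7335.3/1.303 = 5629.55.
Change = 5629.55/4678.86 − 1 = 0.2032.

20.32%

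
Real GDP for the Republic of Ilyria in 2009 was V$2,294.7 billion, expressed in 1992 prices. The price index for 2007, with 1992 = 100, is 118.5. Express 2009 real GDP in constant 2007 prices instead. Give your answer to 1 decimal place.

Real GDP in 2007 prices = Real GDP in 1992 prices × (P_2007/P_1992) = 2294.7 × 1.185 = 2719.22.

V$2,719.2 billion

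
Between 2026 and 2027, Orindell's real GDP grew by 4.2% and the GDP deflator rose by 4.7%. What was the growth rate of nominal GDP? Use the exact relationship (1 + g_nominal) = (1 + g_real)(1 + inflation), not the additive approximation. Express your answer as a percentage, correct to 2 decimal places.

(1 + g_nom) = (1 + g_real)(1 + π) = 1.0420 × 1.0470 = 1.09097.

9.10%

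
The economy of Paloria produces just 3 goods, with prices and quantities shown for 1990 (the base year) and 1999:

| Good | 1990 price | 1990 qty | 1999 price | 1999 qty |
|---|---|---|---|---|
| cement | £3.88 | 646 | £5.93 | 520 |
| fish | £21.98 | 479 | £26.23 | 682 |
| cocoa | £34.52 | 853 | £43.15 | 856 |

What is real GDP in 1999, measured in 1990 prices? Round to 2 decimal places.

£46557.08

Real GDP 1999 = Σ (p_1990 × q_1999) = 3.88·520 + 21.98·682 + 34.52·856 = 46557.08.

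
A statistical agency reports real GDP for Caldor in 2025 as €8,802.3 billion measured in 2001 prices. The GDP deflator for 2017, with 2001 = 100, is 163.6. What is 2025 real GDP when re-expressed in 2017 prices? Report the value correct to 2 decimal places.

Real GDP in 2017 prices = Real GDP in 2001 prices × (P_2017/P_2001) = 8802.3 × 1.636 = 14400.56.

€14,400.56 billion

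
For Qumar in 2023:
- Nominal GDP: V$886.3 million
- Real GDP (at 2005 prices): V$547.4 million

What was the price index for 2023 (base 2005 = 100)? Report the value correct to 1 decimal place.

161.9

price index = (Nominal / Real) × 100 = 886.3 / 547.4 × 100 = 161.91.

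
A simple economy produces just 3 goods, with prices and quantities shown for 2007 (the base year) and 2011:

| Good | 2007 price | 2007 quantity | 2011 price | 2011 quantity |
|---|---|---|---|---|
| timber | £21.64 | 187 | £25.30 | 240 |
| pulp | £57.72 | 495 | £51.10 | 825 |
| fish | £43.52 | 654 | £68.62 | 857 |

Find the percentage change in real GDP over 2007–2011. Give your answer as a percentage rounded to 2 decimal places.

47.53%

Real GDP 2007 = Nominal GDP 2007 = 21.64·187 + 57.72·495 + 43.52·654 = 61080.16.
Real GDP 2011 (at 2007 prices) = 21.64·240 + 57.72·825 + 43.52·857 = 90109.24.
Real growth = 90109.24/61080.16 − 1 = 0.4753.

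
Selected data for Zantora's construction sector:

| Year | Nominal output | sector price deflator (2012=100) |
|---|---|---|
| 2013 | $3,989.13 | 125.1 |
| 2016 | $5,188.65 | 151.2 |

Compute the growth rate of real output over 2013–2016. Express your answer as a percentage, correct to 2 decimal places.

Deflate each year: 2013 → 3989.13/1.251 = 3188.75; 2016 → 5188.65/1.512 = 3431.65.
So real output changed by 3431.65/3188.75 − 1 = 0.0762, i.e. 7.62%.

7.62%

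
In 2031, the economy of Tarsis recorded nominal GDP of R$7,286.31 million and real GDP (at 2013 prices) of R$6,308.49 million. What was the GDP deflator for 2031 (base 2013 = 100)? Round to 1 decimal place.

GDP deflator = (Nominal / Real) × 100 = 7286.31 / 6308.49 × 100 = 115.50.

115.5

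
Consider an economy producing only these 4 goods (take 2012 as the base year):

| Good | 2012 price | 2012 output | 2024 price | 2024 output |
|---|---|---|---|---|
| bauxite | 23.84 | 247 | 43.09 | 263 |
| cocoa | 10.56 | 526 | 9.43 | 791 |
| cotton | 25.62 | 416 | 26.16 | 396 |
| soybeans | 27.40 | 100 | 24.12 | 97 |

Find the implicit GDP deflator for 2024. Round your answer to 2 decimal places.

Nominal GDP 2024 = 43.09·263 + 9.43·791 + 26.16·396 + 24.12·97 = 31490.80.
Real GDP 2024 (at 2012 prices) = 23.84·263 + 10.56·791 + 25.62·396 + 27.40·97 = 27426.20.
Deflator = Nominal/Real × 100 = 31490.80/27426.20 × 100 = 114.820.

114.82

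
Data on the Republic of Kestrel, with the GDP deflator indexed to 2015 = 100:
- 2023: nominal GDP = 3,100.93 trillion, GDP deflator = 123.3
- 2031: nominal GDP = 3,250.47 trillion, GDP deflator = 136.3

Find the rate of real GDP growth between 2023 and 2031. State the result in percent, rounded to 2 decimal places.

-5.18%

Deflate each year: 2023 → 3100.93/1.233 = 2514.95; 2031 → 3250.47/1.363 = 2384.79.
So real GDP changed by 2384.79/2514.95 − 1 = -0.0518, i.e. -5.18%.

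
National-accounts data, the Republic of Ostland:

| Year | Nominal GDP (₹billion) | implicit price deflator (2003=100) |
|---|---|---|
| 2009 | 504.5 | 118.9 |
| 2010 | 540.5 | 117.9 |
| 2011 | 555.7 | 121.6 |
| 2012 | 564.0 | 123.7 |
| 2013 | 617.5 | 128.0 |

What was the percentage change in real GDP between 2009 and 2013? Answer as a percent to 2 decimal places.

Real GDP 2009 = 504.5/1.189 = 424.31.
Real GDP 2013 = 617.5/1.280 = 482.42.
Change = 482.42/424.31 − 1 = 0.1370.

13.70%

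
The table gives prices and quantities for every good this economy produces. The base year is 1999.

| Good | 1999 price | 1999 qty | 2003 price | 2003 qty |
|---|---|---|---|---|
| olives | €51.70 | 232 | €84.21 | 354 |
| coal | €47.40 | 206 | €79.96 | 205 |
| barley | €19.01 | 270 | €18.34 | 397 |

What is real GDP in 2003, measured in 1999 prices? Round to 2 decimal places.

€35565.77

Real GDP 2003 = Σ (p_1999 × q_2003) = 51.70·354 + 47.40·205 + 19.01·397 = 35565.77.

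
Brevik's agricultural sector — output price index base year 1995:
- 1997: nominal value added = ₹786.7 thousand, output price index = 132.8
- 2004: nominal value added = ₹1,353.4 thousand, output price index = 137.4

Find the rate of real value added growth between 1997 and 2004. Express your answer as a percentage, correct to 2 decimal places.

Real value added 1997 = 786.7 / 1.328 = 592.39.
Real value added 2004 = 1353.4 / 1.374 = 985.01.
Real growth = 985.01 / 592.39 − 1 = 0.6628.

66.28%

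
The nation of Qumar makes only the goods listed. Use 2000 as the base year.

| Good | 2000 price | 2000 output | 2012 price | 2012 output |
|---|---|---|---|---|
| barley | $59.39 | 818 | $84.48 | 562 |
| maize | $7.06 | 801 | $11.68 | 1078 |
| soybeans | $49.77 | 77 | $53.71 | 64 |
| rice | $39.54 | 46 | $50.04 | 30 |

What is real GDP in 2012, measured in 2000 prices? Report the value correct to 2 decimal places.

$45359.34

Real GDP 2012 = Σ (p_2000 × q_2012) = 59.39·562 + 7.06·1078 + 49.77·64 + 39.54·30 = 45359.34.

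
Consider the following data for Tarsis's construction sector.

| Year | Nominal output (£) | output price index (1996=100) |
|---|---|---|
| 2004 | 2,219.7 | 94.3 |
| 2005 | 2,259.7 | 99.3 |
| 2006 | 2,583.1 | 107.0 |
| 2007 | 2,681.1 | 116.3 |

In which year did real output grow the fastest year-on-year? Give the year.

2005: real = 2259.7/0.993 = 2275.63; growth vs 2004 (2353.87) = -3.32%.
2006: real = 2583.1/1.070 = 2414.11; growth vs 2005 (2275.63) = 6.09%.
2007: real = 2681.1/1.163 = 2305.33; growth vs 2006 (2414.11) = -4.51%.

2006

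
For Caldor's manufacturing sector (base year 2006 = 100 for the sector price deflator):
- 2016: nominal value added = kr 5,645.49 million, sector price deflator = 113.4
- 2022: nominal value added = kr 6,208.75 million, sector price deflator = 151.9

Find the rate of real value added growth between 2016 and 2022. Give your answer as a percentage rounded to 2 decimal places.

-17.90%

Real value added 2016 = 5645.49 / 1.134 = 4978.39.
Real value added 2022 = 6208.75 / 1.519 = 4087.39.
Real growth = 4087.39 / 4978.39 − 1 = -0.1790.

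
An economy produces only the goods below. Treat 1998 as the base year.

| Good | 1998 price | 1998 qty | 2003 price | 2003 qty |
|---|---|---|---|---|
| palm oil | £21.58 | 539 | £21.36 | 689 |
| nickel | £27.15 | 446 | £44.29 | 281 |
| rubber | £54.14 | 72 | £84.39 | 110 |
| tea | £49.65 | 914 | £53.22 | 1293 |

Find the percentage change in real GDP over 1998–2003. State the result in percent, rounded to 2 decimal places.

Real GDP 1998 = Nominal GDP 1998 = 21.58·539 + 27.15·446 + 54.14·72 + 49.65·914 = 73018.70.
Real GDP 2003 (at 1998 prices) = 21.58·689 + 27.15·281 + 54.14·110 + 49.65·1293 = 92650.62.
Real growth = 92650.62/73018.70 − 1 = 0.2689.

26.89%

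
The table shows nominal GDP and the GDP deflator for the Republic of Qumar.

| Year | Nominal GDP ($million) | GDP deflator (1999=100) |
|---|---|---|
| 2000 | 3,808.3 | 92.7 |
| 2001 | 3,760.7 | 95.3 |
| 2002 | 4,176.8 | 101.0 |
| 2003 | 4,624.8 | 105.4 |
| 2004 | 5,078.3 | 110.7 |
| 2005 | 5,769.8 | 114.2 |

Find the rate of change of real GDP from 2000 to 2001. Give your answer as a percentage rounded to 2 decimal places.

-3.94%

Real GDP 2000 = 3808.3/0.927 = 4108.20.
Real GDP 2001 = 3760.7/0.953 = 3946.17.
Change = 3946.17/4108.20 − 1 = -0.0394.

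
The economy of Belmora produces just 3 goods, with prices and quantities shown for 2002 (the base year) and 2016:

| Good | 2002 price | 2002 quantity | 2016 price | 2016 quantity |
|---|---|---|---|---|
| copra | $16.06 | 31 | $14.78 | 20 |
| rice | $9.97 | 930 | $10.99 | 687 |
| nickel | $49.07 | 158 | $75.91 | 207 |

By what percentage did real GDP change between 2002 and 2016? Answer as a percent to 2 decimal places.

Real GDP 2002 = Nominal GDP 2002 = 16.06·31 + 9.97·930 + 49.07·158 = 17523.02.
Real GDP 2016 (at 2002 prices) = 16.06·20 + 9.97·687 + 49.07·207 = 17328.08.
Real growth = 17328.08/17523.02 − 1 = -0.0111.

-1.11%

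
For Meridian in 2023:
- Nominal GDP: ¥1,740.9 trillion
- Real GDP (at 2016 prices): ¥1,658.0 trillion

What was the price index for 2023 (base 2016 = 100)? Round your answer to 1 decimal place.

105.0

price index = (Nominal / Real) × 100 = 1740.9 / 1658.0 × 100 = 105.00.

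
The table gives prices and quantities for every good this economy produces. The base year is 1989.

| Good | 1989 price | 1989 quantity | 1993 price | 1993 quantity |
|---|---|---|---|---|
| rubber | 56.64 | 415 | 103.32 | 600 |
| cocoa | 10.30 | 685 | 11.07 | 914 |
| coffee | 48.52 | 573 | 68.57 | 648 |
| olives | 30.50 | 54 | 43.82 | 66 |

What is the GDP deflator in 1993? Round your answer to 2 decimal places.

Nominal GDP 1993 = 103.32·600 + 11.07·914 + 68.57·648 + 43.82·66 = 119435.46.
Real GDP 1993 (at 1989 prices) = 56.64·600 + 10.30·914 + 48.52·648 + 30.50·66 = 76852.16.
Deflator = Nominal/Real × 100 = 119435.46/76852.16 × 100 = 155.409.

155.41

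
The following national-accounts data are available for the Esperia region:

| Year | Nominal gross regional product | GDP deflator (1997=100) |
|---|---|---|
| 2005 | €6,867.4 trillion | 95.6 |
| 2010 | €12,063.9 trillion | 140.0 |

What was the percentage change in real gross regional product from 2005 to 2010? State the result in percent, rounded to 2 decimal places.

19.96%

Deflate each year: 2005 → 6867.4/0.956 = 7183.47; 2010 → 12063.9/1.400 = 8617.07.
So real gross regional product changed by 8617.07/7183.47 − 1 = 0.1996, i.e. 19.96%.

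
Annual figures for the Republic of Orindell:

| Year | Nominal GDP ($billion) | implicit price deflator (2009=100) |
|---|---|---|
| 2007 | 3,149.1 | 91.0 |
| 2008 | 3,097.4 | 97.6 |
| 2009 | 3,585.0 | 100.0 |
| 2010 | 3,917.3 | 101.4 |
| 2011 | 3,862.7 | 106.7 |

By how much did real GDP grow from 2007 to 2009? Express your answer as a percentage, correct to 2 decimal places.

3.60%

Real GDP 2007 = 3149.1/0.910 = 3460.55.
Real GDP 2009 = 3585.0/1.000 = 3585.00.
Change = 3585.00/3460.55 − 1 = 0.0360.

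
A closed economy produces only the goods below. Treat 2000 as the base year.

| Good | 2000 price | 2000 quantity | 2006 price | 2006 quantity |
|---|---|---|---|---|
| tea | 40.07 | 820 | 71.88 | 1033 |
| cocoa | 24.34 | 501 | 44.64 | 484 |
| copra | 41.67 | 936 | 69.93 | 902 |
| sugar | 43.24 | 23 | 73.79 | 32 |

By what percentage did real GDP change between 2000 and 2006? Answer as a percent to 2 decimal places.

Real GDP 2000 = Nominal GDP 2000 = 40.07·820 + 24.34·501 + 41.67·936 + 43.24·23 = 85049.38.
Real GDP 2006 (at 2000 prices) = 40.07·1033 + 24.34·484 + 41.67·902 + 43.24·32 = 92142.89.
Real growth = 92142.89/85049.38 − 1 = 0.0834.

8.34%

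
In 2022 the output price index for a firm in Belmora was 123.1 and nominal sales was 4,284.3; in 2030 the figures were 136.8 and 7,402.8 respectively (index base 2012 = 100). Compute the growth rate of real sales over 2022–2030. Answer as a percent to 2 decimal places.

55.48%

Real sales 2022 = 4284.3 / 1.231 = 3480.34.
Real sales 2030 = 7402.8 / 1.368 = 5411.40.
Real growth = 5411.40 / 3480.34 − 1 = 0.5548.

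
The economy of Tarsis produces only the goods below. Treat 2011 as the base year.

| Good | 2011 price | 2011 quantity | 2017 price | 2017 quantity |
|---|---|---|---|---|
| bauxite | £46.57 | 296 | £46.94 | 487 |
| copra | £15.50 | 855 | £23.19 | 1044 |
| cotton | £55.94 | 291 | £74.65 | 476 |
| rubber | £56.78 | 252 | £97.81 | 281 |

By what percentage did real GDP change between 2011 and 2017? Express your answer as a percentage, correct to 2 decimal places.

41.34%

Real GDP 2011 = Nominal GDP 2011 = 46.57·296 + 15.50·855 + 55.94·291 + 56.78·252 = 57624.32.
Real GDP 2017 (at 2011 prices) = 46.57·487 + 15.50·1044 + 55.94·476 + 56.78·281 = 81444.21.
Real growth = 81444.21/57624.32 − 1 = 0.4134.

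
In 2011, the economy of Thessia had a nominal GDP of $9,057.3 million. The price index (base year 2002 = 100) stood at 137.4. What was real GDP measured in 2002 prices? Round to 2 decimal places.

$6,591.92 million

Real GDP = Nominal / (price index/100) = 9057.3 / 1.374 = 6591.92.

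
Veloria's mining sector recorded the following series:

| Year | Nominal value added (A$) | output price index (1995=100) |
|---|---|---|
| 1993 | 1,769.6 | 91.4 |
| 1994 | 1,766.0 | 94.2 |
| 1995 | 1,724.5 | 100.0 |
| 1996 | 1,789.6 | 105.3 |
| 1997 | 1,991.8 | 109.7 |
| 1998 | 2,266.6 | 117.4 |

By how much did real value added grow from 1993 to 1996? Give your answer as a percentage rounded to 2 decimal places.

Real value added 1993 = 1769.6/0.914 = 1936.11.
Real value added 1996 = 1789.6/1.053 = 1699.53.
Change = 1699.53/1936.11 − 1 = -0.1222.

-12.22%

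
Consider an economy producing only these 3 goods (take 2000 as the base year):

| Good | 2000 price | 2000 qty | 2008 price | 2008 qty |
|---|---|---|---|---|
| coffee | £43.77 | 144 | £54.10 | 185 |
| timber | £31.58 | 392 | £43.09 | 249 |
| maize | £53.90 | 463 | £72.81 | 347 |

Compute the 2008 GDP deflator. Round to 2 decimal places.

132.71

Nominal GDP 2008 = 54.10·185 + 43.09·249 + 72.81·347 = 46002.98.
Real GDP 2008 (at 2000 prices) = 43.77·185 + 31.58·249 + 53.90·347 = 34664.17.
Deflator = Nominal/Real × 100 = 46002.98/34664.17 × 100 = 132.710.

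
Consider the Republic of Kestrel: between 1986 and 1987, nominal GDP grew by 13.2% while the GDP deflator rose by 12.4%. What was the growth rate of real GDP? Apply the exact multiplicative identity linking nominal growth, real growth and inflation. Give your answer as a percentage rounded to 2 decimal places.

(1 + g_nom) = (1 + g_real)(1 + π), so g_real = 1.1320 / 1.1240 − 1 = 0.00712.

0.71%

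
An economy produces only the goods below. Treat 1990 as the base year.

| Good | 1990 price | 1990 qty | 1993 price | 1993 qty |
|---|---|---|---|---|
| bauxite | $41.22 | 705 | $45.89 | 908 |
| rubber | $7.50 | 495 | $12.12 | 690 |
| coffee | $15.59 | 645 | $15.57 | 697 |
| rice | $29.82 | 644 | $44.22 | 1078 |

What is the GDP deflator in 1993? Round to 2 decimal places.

Nominal GDP 1993 = 45.89·908 + 12.12·690 + 15.57·697 + 44.22·1078 = 108552.37.
Real GDP 1993 (at 1990 prices) = 41.22·908 + 7.50·690 + 15.59·697 + 29.82·1078 = 85614.95.
Deflator = Nominal/Real × 100 = 108552.37/85614.95 × 100 = 126.791.

126.79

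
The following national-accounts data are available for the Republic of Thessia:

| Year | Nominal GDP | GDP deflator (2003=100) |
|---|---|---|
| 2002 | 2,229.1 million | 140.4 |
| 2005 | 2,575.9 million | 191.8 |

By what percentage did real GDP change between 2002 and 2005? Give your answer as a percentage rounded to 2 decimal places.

Real GDP 2002 = 2229.1 / 1.404 = 1587.68.
Real GDP 2005 = 2575.9 / 1.918 = 1343.01.
Real growth = 1343.01 / 1587.68 − 1 = -0.1541.

-15.41%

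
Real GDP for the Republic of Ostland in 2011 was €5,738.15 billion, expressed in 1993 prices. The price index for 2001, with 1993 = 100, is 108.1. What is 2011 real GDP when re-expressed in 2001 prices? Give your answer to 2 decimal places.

Real GDP in 2001 prices = Real GDP in 1993 prices × (P_2001/P_1993) = 5738.15 × 1.081 = 6202.94.

€6,202.94 billion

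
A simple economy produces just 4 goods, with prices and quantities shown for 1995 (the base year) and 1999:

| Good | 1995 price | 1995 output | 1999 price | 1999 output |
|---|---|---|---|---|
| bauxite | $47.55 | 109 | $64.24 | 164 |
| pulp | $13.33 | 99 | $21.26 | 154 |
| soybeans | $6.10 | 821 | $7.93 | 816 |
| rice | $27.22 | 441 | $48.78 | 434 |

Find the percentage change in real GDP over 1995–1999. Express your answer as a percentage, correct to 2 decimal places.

Real GDP 1995 = Nominal GDP 1995 = 47.55·109 + 13.33·99 + 6.10·821 + 27.22·441 = 23514.74.
Real GDP 1999 (at 1995 prices) = 47.55·164 + 13.33·154 + 6.10·816 + 27.22·434 = 26642.10.
Real growth = 26642.10/23514.74 − 1 = 0.1330.

13.30%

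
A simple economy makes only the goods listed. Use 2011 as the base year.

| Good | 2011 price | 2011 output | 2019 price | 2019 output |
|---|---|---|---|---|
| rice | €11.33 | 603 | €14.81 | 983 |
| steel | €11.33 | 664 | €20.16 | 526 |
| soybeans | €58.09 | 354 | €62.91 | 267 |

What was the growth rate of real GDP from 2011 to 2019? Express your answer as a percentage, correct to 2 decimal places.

-6.62%

Real GDP 2011 = Nominal GDP 2011 = 11.33·603 + 11.33·664 + 58.09·354 = 34918.97.
Real GDP 2019 (at 2011 prices) = 11.33·983 + 11.33·526 + 58.09·267 = 32607.00.
Real growth = 32607.00/34918.97 − 1 = -0.0662.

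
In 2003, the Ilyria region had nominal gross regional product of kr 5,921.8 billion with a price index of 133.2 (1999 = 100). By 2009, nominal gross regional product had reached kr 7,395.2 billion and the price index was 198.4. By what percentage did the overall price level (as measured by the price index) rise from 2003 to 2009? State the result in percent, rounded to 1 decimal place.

48.9%

Price-level change = 198.4 / 133.2 − 1 = 0.4895.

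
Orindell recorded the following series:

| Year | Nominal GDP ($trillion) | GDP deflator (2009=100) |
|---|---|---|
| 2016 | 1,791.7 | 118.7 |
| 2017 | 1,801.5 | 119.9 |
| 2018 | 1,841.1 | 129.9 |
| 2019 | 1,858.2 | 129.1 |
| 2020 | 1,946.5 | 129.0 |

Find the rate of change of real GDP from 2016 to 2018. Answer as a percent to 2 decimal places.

-6.10%

Real GDP 2016 = 1791.7/1.187 = 1509.44.
Real GDP 2018 = 1841.1/1.299 = 1417.32.
Change = 1417.32/1509.44 − 1 = -0.0610.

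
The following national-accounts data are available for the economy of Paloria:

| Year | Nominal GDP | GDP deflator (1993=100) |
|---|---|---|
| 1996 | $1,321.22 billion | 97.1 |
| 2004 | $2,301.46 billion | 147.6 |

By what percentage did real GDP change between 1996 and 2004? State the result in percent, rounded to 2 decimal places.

14.59%

Real GDP 1996 = 1321.22 / 0.971 = 1360.68.
Real GDP 2004 = 2301.46 / 1.476 = 1559.25.
Real growth = 1559.25 / 1360.68 − 1 = 0.1459.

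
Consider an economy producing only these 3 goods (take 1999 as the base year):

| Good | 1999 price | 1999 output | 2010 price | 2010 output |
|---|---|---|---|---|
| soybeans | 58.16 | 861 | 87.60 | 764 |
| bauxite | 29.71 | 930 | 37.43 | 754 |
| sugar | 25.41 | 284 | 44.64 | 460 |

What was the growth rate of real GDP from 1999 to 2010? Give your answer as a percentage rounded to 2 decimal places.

-7.53%

Real GDP 1999 = Nominal GDP 1999 = 58.16·861 + 29.71·930 + 25.41·284 = 84922.50.
Real GDP 2010 (at 1999 prices) = 58.16·764 + 29.71·754 + 25.41·460 = 78524.18.
Real growth = 78524.18/84922.50 − 1 = -0.0753.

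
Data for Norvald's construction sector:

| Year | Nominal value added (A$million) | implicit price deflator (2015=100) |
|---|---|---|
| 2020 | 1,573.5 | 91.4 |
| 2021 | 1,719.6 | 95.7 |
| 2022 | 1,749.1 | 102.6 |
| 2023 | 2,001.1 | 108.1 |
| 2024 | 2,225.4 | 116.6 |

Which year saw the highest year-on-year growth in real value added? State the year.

2023

2021: real = 1719.6/0.957 = 1796.87; growth vs 2020 (1721.55) = 4.38%.
2022: real = 1749.1/1.026 = 1704.78; growth vs 2021 (1796.87) = -5.13%.
2023: real = 2001.1/1.081 = 1851.16; growth vs 2022 (1704.78) = 8.59%.
2024: real = 2225.4/1.166 = 1908.58; growth vs 2023 (1851.16) = 3.10%.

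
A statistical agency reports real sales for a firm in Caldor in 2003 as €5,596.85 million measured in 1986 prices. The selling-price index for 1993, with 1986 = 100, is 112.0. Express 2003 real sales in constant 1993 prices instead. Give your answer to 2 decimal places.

€6,268.47 million

Real sales in 1993 prices = Real sales in 1986 prices × (P_1993/P_1986) = 5596.85 × 1.120 = 6268.47.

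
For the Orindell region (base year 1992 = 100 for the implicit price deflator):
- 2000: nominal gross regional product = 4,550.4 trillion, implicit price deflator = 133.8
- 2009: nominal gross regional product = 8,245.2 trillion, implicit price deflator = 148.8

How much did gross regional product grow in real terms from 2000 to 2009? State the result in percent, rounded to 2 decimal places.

Deflate each year: 2000 → 4550.4/1.338 = 3400.90; 2009 → 8245.2/1.488 = 5541.13.
So real gross regional product changed by 5541.13/3400.90 − 1 = 0.6293, i.e. 62.93%.

62.93%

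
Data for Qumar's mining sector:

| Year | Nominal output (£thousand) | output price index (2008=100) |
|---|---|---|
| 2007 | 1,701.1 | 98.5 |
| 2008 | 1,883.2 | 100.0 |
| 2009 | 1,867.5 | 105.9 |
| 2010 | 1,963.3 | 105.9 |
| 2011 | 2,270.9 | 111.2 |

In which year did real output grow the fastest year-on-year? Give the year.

2008: real = 1883.2/1.000 = 1883.20; growth vs 2007 (1727.01) = 9.04%.
2009: real = 1867.5/1.059 = 1763.46; growth vs 2008 (1883.20) = -6.36%.
2010: real = 1963.3/1.059 = 1853.92; growth vs 2009 (1763.46) = 5.13%.
2011: real = 2270.9/1.112 = 2042.18; growth vs 2010 (1853.92) = 10.15%.

2011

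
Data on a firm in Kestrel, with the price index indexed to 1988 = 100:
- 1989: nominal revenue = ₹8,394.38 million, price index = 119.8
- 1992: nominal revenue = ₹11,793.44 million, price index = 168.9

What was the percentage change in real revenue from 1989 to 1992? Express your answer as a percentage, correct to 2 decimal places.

-0.35%

Deflate each year: 1989 → 8394.38/1.198 = 7006.99; 1992 → 11793.44/1.689 = 6982.50.
So real revenue changed by 6982.50/7006.99 − 1 = -0.0035, i.e. -0.35%.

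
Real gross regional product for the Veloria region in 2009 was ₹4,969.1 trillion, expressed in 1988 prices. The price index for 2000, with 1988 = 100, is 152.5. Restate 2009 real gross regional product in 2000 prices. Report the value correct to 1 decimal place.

₹7,577.9 trillion

Real gross regional product in 2000 prices = Real gross regional product in 1988 prices × (P_2000/P_1988) = 4969.1 × 1.525 = 7577.88.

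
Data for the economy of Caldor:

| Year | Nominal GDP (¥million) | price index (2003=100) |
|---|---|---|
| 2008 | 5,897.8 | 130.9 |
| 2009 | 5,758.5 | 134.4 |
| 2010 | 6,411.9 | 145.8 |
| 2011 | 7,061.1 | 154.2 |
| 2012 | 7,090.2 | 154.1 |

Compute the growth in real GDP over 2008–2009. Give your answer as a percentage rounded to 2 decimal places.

-4.90%

Real GDP 2008 = 5897.8/1.309 = 4505.58.
Real GDP 2009 = 5758.5/1.344 = 4284.60.
Change = 4284.60/4505.58 − 1 = -0.0490.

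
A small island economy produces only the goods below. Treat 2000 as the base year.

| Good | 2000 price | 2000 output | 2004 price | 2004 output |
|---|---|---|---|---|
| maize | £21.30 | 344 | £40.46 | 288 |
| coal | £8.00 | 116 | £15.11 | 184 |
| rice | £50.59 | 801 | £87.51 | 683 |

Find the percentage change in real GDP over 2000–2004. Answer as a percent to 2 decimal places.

Real GDP 2000 = Nominal GDP 2000 = 21.30·344 + 8.00·116 + 50.59·801 = 48777.79.
Real GDP 2004 (at 2000 prices) = 21.30·288 + 8.00·184 + 50.59·683 = 42159.37.
Real growth = 42159.37/48777.79 − 1 = -0.1357.

-13.57%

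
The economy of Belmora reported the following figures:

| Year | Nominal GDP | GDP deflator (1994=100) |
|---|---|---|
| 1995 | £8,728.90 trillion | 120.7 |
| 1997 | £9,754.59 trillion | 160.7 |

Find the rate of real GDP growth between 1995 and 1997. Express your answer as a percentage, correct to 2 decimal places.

-16.07%

Deflate each year: 1995 → 8728.90/1.207 = 7231.90; 1997 → 9754.59/1.607 = 6070.06.
So real GDP changed by 6070.06/7231.90 − 1 = -0.1607, i.e. -16.07%.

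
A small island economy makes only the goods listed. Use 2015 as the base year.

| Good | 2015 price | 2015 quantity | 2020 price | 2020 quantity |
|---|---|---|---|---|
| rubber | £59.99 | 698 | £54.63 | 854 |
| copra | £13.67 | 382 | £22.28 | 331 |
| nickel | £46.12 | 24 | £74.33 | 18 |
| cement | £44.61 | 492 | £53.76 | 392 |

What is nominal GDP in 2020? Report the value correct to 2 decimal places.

Nominal GDP 2020 = Σ (p_2020 × q_2020) = 54.63·854 + 22.28·331 + 74.33·18 + 53.76·392 = 76440.56.

£76440.56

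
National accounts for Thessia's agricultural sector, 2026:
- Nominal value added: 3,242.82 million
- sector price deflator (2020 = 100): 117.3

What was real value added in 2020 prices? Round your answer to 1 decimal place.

2,764.6 million

Real value added = Nominal / (sector price deflator/100) = 3242.82 / 1.173 = 2764.55.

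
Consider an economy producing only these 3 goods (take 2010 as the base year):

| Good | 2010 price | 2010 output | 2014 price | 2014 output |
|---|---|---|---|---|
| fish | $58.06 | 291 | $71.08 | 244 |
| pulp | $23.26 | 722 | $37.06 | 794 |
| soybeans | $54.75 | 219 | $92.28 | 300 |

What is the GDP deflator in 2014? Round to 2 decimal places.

Nominal GDP 2014 = 71.08·244 + 37.06·794 + 92.28·300 = 74453.16.
Real GDP 2014 (at 2010 prices) = 58.06·244 + 23.26·794 + 54.75·300 = 49060.08.
Deflator = Nominal/Real × 100 = 74453.16/49060.08 × 100 = 151.759.

151.76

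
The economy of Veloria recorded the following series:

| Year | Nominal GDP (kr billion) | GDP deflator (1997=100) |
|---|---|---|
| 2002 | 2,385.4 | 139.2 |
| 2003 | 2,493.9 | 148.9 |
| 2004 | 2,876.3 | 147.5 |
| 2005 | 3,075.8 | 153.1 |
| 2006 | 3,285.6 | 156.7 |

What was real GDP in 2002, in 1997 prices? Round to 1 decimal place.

kr 1,713.6 billion

Real GDP 2002 = 2385.4 / 1.392 = 1713.65.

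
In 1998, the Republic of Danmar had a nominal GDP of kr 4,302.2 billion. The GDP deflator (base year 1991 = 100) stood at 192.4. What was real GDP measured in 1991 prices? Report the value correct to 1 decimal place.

Real GDP = Nominal / (GDP deflator/100) = 4302.2 / 1.924 = 2236.07.

kr 2,236.1 billion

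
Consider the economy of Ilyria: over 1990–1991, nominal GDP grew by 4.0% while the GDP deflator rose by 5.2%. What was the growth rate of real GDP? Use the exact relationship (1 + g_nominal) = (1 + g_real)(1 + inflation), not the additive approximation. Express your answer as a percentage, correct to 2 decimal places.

-1.14%

(1 + g_nom) = (1 + g_real)(1 + π), so g_real = 1.0400 / 1.0520 − 1 = -0.01141.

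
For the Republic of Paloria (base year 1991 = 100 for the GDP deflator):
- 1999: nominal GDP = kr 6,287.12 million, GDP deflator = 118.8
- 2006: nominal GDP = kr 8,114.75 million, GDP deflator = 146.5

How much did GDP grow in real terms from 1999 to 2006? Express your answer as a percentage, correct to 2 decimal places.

4.67%

Deflate each year: 1999 → 6287.12/1.188 = 5292.19; 2006 → 8114.75/1.465 = 5539.08.
So real GDP changed by 5539.08/5292.19 − 1 = 0.0467, i.e. 4.67%.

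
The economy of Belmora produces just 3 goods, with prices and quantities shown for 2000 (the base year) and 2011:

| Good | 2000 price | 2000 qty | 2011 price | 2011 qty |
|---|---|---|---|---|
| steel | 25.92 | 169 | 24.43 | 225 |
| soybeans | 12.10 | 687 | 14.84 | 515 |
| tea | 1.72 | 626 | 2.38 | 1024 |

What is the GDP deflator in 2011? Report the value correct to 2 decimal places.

Nominal GDP 2011 = 24.43·225 + 14.84·515 + 2.38·1024 = 15576.47.
Real GDP 2011 (at 2000 prices) = 25.92·225 + 12.10·515 + 1.72·1024 = 13824.78.
Deflator = Nominal/Real × 100 = 15576.47/13824.78 × 100 = 112.671.

112.67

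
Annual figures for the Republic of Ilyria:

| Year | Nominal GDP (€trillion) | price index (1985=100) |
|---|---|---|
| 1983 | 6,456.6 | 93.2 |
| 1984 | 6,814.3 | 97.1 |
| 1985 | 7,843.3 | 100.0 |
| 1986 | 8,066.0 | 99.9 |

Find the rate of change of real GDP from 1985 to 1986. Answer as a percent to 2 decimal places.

Real GDP 1985 = 7843.3/1.000 = 7843.30.
Real GDP 1986 = 8066.0/0.999 = 8074.07.
Change = 8074.07/7843.30 − 1 = 0.0294.

2.94%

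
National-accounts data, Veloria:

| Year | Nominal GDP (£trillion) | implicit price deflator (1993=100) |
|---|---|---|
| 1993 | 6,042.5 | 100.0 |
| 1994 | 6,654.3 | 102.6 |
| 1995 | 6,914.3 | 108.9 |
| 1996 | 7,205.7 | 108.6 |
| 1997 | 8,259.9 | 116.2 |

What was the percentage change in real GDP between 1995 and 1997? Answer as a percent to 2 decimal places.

11.96%

Real GDP 1995 = 6914.3/1.089 = 6349.22.
Real GDP 1997 = 8259.9/1.162 = 7108.35.
Change = 7108.35/6349.22 − 1 = 0.1196.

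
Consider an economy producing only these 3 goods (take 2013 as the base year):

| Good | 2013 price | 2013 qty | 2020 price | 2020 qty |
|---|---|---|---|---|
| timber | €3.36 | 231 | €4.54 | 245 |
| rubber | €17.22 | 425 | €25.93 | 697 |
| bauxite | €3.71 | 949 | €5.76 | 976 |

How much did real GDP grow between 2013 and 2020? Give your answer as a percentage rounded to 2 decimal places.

41.59%

Real GDP 2013 = Nominal GDP 2013 = 3.36·231 + 17.22·425 + 3.71·949 = 11615.45.
Real GDP 2020 (at 2013 prices) = 3.36·245 + 17.22·697 + 3.71·976 = 16446.50.
Real growth = 16446.50/11615.45 − 1 = 0.4159.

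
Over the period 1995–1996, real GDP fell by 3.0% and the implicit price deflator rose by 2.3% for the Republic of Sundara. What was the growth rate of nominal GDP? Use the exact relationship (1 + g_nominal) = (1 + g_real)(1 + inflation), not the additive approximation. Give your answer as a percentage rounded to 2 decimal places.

-0.77%

(1 + g_nom) = (1 + g_real)(1 + π) = 0.9700 × 1.0230 = 0.99231.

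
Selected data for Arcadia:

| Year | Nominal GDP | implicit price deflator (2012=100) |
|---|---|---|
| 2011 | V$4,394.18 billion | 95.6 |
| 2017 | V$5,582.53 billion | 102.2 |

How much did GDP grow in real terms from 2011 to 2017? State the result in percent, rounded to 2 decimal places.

18.84%

Deflate each year: 2011 → 4394.18/0.956 = 4596.42; 2017 → 5582.53/1.022 = 5462.36.
So real GDP changed by 5462.36/4596.42 − 1 = 0.1884, i.e. 18.84%.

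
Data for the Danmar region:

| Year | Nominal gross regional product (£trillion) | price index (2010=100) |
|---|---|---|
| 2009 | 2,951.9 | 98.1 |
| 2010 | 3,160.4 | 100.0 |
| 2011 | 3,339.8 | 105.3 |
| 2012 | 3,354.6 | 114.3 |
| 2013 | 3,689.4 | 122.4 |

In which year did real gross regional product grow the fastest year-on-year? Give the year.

2010: real = 3160.4/1.000 = 3160.40; growth vs 2009 (3009.07) = 5.03%.
2011: real = 3339.8/1.053 = 3171.70; growth vs 2010 (3160.40) = 0.36%.
2012: real = 3354.6/1.143 = 2934.91; growth vs 2011 (3171.70) = -7.47%.
2013: real = 3689.4/1.224 = 3014.22; growth vs 2012 (2934.91) = 2.70%.

2010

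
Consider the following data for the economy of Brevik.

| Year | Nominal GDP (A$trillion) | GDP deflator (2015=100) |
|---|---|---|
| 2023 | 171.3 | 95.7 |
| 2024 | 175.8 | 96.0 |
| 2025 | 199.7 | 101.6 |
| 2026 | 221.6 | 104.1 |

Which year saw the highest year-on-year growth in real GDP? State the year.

2026

2024: real = 175.8/0.960 = 183.13; growth vs 2023 (179.00) = 2.31%.
2025: real = 199.7/1.016 = 196.56; growth vs 2024 (183.13) = 7.33%.
2026: real = 221.6/1.041 = 212.87; growth vs 2025 (196.56) = 8.30%.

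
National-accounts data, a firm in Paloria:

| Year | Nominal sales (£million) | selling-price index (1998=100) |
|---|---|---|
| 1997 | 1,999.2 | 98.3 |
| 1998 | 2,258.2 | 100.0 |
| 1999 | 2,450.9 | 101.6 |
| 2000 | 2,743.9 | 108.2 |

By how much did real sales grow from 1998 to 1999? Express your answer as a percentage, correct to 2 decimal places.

Real sales 1998 = 2258.2/1.000 = 2258.20.
Real sales 1999 = 2450.9/1.016 = 2412.30.
Change = 2412.30/2258.20 − 1 = 0.0682.

6.82%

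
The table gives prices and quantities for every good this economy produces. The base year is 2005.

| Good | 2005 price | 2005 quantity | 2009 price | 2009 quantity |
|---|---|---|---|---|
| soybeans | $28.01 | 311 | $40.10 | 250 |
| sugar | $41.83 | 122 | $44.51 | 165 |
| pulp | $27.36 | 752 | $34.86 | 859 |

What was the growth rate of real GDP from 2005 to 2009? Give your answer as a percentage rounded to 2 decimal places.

Real GDP 2005 = Nominal GDP 2005 = 28.01·311 + 41.83·122 + 27.36·752 = 34389.09.
Real GDP 2009 (at 2005 prices) = 28.01·250 + 41.83·165 + 27.36·859 = 37406.69.
Real growth = 37406.69/34389.09 − 1 = 0.0877.

8.77%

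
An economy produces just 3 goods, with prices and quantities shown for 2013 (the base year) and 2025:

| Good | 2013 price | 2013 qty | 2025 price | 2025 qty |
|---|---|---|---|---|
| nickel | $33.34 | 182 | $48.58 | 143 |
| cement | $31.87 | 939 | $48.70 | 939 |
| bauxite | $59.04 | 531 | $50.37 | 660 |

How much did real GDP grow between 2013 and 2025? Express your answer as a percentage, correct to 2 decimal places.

Real GDP 2013 = Nominal GDP 2013 = 33.34·182 + 31.87·939 + 59.04·531 = 67344.05.
Real GDP 2025 (at 2013 prices) = 33.34·143 + 31.87·939 + 59.04·660 = 73659.95.
Real growth = 73659.95/67344.05 − 1 = 0.0938.

9.38%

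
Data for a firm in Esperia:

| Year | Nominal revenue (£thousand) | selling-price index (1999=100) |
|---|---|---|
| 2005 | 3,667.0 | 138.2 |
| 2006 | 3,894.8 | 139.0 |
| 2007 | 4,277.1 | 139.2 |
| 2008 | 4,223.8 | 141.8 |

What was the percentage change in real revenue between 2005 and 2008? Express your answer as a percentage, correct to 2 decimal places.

Real revenue 2005 = 3667.0/1.382 = 2653.40.
Real revenue 2008 = 4223.8/1.418 = 2978.70.
Change = 2978.70/2653.40 − 1 = 0.1226.

12.26%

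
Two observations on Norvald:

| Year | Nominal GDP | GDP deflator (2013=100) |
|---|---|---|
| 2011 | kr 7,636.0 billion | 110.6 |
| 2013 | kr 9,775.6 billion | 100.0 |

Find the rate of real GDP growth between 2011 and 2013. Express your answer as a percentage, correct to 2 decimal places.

Deflate each year: 2011 → 7636.0/1.106 = 6904.16; 2013 → 9775.6/1.000 = 9775.60.
So real GDP changed by 9775.60/6904.16 − 1 = 0.4159, i.e. 41.59%.

41.59%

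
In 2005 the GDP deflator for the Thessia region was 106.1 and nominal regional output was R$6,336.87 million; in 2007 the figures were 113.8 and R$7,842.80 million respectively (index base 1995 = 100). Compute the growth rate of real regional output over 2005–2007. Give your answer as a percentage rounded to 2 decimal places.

Real regional output 2005 = 6336.87 / 1.061 = 5972.54.
Real regional output 2007 = 7842.80 / 1.138 = 6891.74.
Real growth = 6891.74 / 5972.54 − 1 = 0.1539.

15.39%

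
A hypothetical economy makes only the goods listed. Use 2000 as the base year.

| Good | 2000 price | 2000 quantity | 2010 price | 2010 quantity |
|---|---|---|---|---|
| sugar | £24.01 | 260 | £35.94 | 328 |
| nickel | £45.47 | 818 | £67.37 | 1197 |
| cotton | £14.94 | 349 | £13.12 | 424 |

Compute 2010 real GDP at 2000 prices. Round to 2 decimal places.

Real GDP 2010 = Σ (p_2000 × q_2010) = 24.01·328 + 45.47·1197 + 14.94·424 = 68637.43.

£68637.43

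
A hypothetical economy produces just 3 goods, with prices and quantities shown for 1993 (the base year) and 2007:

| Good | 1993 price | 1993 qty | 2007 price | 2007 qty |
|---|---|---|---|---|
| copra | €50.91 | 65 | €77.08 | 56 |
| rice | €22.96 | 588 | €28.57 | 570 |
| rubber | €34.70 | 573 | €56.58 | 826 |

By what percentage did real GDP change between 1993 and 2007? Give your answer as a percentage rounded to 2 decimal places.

21.55%

Real GDP 1993 = Nominal GDP 1993 = 50.91·65 + 22.96·588 + 34.70·573 = 36692.73.
Real GDP 2007 (at 1993 prices) = 50.91·56 + 22.96·570 + 34.70·826 = 44600.36.
Real growth = 44600.36/36692.73 − 1 = 0.2155.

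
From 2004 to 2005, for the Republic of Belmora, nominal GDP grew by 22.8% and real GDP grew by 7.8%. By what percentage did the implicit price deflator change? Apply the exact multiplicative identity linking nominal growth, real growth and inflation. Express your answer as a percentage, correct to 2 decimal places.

(1 + g_nom) = (1 + g_real)(1 + π), so π = 1.2280 / 1.0780 − 1 = 0.13915.

13.91%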